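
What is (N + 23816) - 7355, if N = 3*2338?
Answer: 23475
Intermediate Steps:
N = 7014
(N + 23816) - 7355 = (7014 + 23816) - 7355 = 30830 - 7355 = 23475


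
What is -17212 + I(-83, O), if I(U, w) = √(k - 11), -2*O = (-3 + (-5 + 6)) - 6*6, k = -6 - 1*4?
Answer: -17212 + I*√21 ≈ -17212.0 + 4.5826*I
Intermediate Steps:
k = -10 (k = -6 - 4 = -10)
O = 19 (O = -((-3 + (-5 + 6)) - 6*6)/2 = -((-3 + 1) - 36)/2 = -(-2 - 36)/2 = -½*(-38) = 19)
I(U, w) = I*√21 (I(U, w) = √(-10 - 11) = √(-21) = I*√21)
-17212 + I(-83, O) = -17212 + I*√21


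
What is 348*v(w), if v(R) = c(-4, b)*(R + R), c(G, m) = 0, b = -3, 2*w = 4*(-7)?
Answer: 0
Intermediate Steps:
w = -14 (w = (4*(-7))/2 = (½)*(-28) = -14)
v(R) = 0 (v(R) = 0*(R + R) = 0*(2*R) = 0)
348*v(w) = 348*0 = 0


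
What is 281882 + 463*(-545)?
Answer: 29547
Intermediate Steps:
281882 + 463*(-545) = 281882 - 252335 = 29547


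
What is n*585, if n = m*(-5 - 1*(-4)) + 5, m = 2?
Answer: 1755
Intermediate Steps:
n = 3 (n = 2*(-5 - 1*(-4)) + 5 = 2*(-5 + 4) + 5 = 2*(-1) + 5 = -2 + 5 = 3)
n*585 = 3*585 = 1755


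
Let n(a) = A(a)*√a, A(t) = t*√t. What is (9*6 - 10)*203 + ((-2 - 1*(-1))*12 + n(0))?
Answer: 8920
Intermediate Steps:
A(t) = t^(3/2)
n(a) = a² (n(a) = a^(3/2)*√a = a²)
(9*6 - 10)*203 + ((-2 - 1*(-1))*12 + n(0)) = (9*6 - 10)*203 + ((-2 - 1*(-1))*12 + 0²) = (54 - 10)*203 + ((-2 + 1)*12 + 0) = 44*203 + (-1*12 + 0) = 8932 + (-12 + 0) = 8932 - 12 = 8920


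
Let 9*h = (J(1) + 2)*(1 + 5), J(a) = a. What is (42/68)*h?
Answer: 21/17 ≈ 1.2353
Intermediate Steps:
h = 2 (h = ((1 + 2)*(1 + 5))/9 = (3*6)/9 = (⅑)*18 = 2)
(42/68)*h = (42/68)*2 = (42*(1/68))*2 = (21/34)*2 = 21/17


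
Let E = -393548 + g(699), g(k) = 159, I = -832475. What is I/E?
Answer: 832475/393389 ≈ 2.1162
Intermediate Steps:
E = -393389 (E = -393548 + 159 = -393389)
I/E = -832475/(-393389) = -832475*(-1/393389) = 832475/393389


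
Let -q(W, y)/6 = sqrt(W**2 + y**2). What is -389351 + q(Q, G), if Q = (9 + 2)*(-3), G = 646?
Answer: -389351 - 6*sqrt(418405) ≈ -3.9323e+5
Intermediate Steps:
Q = -33 (Q = 11*(-3) = -33)
q(W, y) = -6*sqrt(W**2 + y**2)
-389351 + q(Q, G) = -389351 - 6*sqrt((-33)**2 + 646**2) = -389351 - 6*sqrt(1089 + 417316) = -389351 - 6*sqrt(418405)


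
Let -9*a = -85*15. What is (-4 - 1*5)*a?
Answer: -1275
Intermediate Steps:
a = 425/3 (a = -(-85)*15/9 = -⅑*(-1275) = 425/3 ≈ 141.67)
(-4 - 1*5)*a = (-4 - 1*5)*(425/3) = (-4 - 5)*(425/3) = -9*425/3 = -1275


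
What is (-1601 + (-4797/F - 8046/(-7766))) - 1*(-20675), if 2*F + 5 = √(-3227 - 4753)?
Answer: 118620705867/6216683 + 19188*I*√1995/8005 ≈ 19081.0 + 107.06*I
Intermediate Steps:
F = -5/2 + I*√1995 (F = -5/2 + √(-3227 - 4753)/2 = -5/2 + √(-7980)/2 = -5/2 + (2*I*√1995)/2 = -5/2 + I*√1995 ≈ -2.5 + 44.665*I)
(-1601 + (-4797/F - 8046/(-7766))) - 1*(-20675) = (-1601 + (-4797/(-5/2 + I*√1995) - 8046/(-7766))) - 1*(-20675) = (-1601 + (-4797/(-5/2 + I*√1995) - 8046*(-1/7766))) + 20675 = (-1601 + (-4797/(-5/2 + I*√1995) + 4023/3883)) + 20675 = (-1601 + (4023/3883 - 4797/(-5/2 + I*√1995))) + 20675 = (-6212660/3883 - 4797/(-5/2 + I*√1995)) + 20675 = 74068365/3883 - 4797/(-5/2 + I*√1995)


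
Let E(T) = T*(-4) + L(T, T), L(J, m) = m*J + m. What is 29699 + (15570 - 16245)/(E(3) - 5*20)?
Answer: 118823/4 ≈ 29706.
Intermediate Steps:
L(J, m) = m + J*m (L(J, m) = J*m + m = m + J*m)
E(T) = -4*T + T*(1 + T) (E(T) = T*(-4) + T*(1 + T) = -4*T + T*(1 + T))
29699 + (15570 - 16245)/(E(3) - 5*20) = 29699 + (15570 - 16245)/(3*(-3 + 3) - 5*20) = 29699 - 675/(3*0 - 100) = 29699 - 675/(0 - 100) = 29699 - 675/(-100) = 29699 - 675*(-1/100) = 29699 + 27/4 = 118823/4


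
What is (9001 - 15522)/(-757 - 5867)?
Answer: 6521/6624 ≈ 0.98445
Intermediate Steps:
(9001 - 15522)/(-757 - 5867) = -6521/(-6624) = -6521*(-1/6624) = 6521/6624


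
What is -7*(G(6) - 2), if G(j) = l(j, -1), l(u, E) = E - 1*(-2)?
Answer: 7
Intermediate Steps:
l(u, E) = 2 + E (l(u, E) = E + 2 = 2 + E)
G(j) = 1 (G(j) = 2 - 1 = 1)
-7*(G(6) - 2) = -7*(1 - 2) = -7*(-1) = 7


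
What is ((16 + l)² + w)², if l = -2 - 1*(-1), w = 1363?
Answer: 2521744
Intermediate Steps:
l = -1 (l = -2 + 1 = -1)
((16 + l)² + w)² = ((16 - 1)² + 1363)² = (15² + 1363)² = (225 + 1363)² = 1588² = 2521744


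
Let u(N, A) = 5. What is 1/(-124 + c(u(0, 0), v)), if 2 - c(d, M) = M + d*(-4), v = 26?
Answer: -1/128 ≈ -0.0078125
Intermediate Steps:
c(d, M) = 2 - M + 4*d (c(d, M) = 2 - (M + d*(-4)) = 2 - (M - 4*d) = 2 + (-M + 4*d) = 2 - M + 4*d)
1/(-124 + c(u(0, 0), v)) = 1/(-124 + (2 - 1*26 + 4*5)) = 1/(-124 + (2 - 26 + 20)) = 1/(-124 - 4) = 1/(-128) = -1/128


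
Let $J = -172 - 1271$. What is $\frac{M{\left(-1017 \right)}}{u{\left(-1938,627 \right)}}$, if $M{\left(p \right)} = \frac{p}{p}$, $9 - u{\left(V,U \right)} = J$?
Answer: $\frac{1}{1452} \approx 0.00068871$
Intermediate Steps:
$J = -1443$
$u{\left(V,U \right)} = 1452$ ($u{\left(V,U \right)} = 9 - -1443 = 9 + 1443 = 1452$)
$M{\left(p \right)} = 1$
$\frac{M{\left(-1017 \right)}}{u{\left(-1938,627 \right)}} = 1 \cdot \frac{1}{1452} = \frac{1}{1452}$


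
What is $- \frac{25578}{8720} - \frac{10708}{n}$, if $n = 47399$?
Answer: $- \frac{652872691}{206659640} \approx -3.1592$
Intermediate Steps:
$- \frac{25578}{8720} - \frac{10708}{n} = - \frac{25578}{8720} - \frac{10708}{47399} = \left(-25578\right) \frac{1}{8720} - \frac{10708}{47399} = - \frac{12789}{4360} - \frac{10708}{47399} = - \frac{652872691}{206659640}$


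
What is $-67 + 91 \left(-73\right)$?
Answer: $-6710$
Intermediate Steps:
$-67 + 91 \left(-73\right) = -67 - 6643 = -6710$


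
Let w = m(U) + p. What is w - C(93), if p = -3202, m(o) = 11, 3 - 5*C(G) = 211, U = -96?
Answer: -15747/5 ≈ -3149.4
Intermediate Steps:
C(G) = -208/5 (C(G) = ⅗ - ⅕*211 = ⅗ - 211/5 = -208/5)
w = -3191 (w = 11 - 3202 = -3191)
w - C(93) = -3191 - 1*(-208/5) = -3191 + 208/5 = -15747/5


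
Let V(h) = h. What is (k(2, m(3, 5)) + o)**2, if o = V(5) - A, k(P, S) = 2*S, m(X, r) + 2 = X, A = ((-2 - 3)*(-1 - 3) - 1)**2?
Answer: 125316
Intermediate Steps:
A = 361 (A = (-5*(-4) - 1)**2 = (20 - 1)**2 = 19**2 = 361)
m(X, r) = -2 + X
o = -356 (o = 5 - 1*361 = 5 - 361 = -356)
(k(2, m(3, 5)) + o)**2 = (2*(-2 + 3) - 356)**2 = (2*1 - 356)**2 = (2 - 356)**2 = (-354)**2 = 125316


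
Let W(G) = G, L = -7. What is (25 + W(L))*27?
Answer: 486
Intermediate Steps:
(25 + W(L))*27 = (25 - 7)*27 = 18*27 = 486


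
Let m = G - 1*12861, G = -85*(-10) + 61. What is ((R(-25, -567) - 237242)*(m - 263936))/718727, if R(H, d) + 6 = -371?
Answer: 65555755434/718727 ≈ 91211.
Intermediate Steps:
G = 911 (G = 850 + 61 = 911)
R(H, d) = -377 (R(H, d) = -6 - 371 = -377)
m = -11950 (m = 911 - 1*12861 = 911 - 12861 = -11950)
((R(-25, -567) - 237242)*(m - 263936))/718727 = ((-377 - 237242)*(-11950 - 263936))/718727 = -237619*(-275886)*(1/718727) = 65555755434*(1/718727) = 65555755434/718727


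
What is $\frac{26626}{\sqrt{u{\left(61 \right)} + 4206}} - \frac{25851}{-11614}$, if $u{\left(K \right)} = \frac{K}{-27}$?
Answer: $\frac{25851}{11614} + \frac{79878 \sqrt{340503}}{113501} \approx 412.89$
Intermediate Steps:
$u{\left(K \right)} = - \frac{K}{27}$ ($u{\left(K \right)} = K \left(- \frac{1}{27}\right) = - \frac{K}{27}$)
$\frac{26626}{\sqrt{u{\left(61 \right)} + 4206}} - \frac{25851}{-11614} = \frac{26626}{\sqrt{\left(- \frac{1}{27}\right) 61 + 4206}} - \frac{25851}{-11614} = \frac{26626}{\sqrt{- \frac{61}{27} + 4206}} - - \frac{25851}{11614} = \frac{26626}{\sqrt{\frac{113501}{27}}} + \frac{25851}{11614} = \frac{26626}{\frac{1}{9} \sqrt{340503}} + \frac{25851}{11614} = 26626 \frac{3 \sqrt{340503}}{113501} + \frac{25851}{11614} = \frac{79878 \sqrt{340503}}{113501} + \frac{25851}{11614} = \frac{25851}{11614} + \frac{79878 \sqrt{340503}}{113501}$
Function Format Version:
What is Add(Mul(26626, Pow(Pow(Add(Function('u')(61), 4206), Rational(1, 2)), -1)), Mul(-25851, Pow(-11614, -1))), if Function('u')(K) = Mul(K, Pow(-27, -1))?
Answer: Add(Rational(25851, 11614), Mul(Rational(79878, 113501), Pow(340503, Rational(1, 2)))) ≈ 412.89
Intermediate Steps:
Function('u')(K) = Mul(Rational(-1, 27), K) (Function('u')(K) = Mul(K, Rational(-1, 27)) = Mul(Rational(-1, 27), K))
Add(Mul(26626, Pow(Pow(Add(Function('u')(61), 4206), Rational(1, 2)), -1)), Mul(-25851, Pow(-11614, -1))) = Add(Mul(26626, Pow(Pow(Add(Mul(Rational(-1, 27), 61), 4206), Rational(1, 2)), -1)), Mul(-25851, Pow(-11614, -1))) = Add(Mul(26626, Pow(Pow(Add(Rational(-61, 27), 4206), Rational(1, 2)), -1)), Mul(-25851, Rational(-1, 11614))) = Add(Mul(26626, Pow(Pow(Rational(113501, 27), Rational(1, 2)), -1)), Rational(25851, 11614)) = Add(Mul(26626, Pow(Mul(Rational(1, 9), Pow(340503, Rational(1, 2))), -1)), Rational(25851, 11614)) = Add(Mul(26626, Mul(Rational(3, 113501), Pow(340503, Rational(1, 2)))), Rational(25851, 11614)) = Add(Mul(Rational(79878, 113501), Pow(340503, Rational(1, 2))), Rational(25851, 11614)) = Add(Rational(25851, 11614), Mul(Rational(79878, 113501), Pow(340503, Rational(1, 2))))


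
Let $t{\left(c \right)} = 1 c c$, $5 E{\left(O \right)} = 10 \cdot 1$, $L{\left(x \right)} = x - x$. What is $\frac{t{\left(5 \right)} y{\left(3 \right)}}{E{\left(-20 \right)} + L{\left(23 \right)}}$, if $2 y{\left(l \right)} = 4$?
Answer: $25$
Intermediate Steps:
$L{\left(x \right)} = 0$
$E{\left(O \right)} = 2$ ($E{\left(O \right)} = \frac{10 \cdot 1}{5} = \frac{1}{5} \cdot 10 = 2$)
$t{\left(c \right)} = c^{2}$ ($t{\left(c \right)} = c c = c^{2}$)
$y{\left(l \right)} = 2$ ($y{\left(l \right)} = \frac{1}{2} \cdot 4 = 2$)
$\frac{t{\left(5 \right)} y{\left(3 \right)}}{E{\left(-20 \right)} + L{\left(23 \right)}} = \frac{5^{2} \cdot 2}{2 + 0} = \frac{25 \cdot 2}{2} = 50 \cdot \frac{1}{2} = 25$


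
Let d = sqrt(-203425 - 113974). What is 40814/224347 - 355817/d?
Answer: 40814/224347 + 355817*I*sqrt(317399)/317399 ≈ 0.18192 + 631.57*I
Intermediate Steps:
d = I*sqrt(317399) (d = sqrt(-317399) = I*sqrt(317399) ≈ 563.38*I)
40814/224347 - 355817/d = 40814/224347 - 355817*(-I*sqrt(317399)/317399) = 40814*(1/224347) - (-355817)*I*sqrt(317399)/317399 = 40814/224347 + 355817*I*sqrt(317399)/317399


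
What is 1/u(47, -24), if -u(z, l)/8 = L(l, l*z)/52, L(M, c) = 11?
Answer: -13/22 ≈ -0.59091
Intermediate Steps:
u(z, l) = -22/13 (u(z, l) = -88/52 = -8*11/52 = -22/13)
1/u(47, -24) = 1/(-22/13) = -13/22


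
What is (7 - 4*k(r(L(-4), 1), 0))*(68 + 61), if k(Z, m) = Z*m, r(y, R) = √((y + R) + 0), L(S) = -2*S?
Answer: 903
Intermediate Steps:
r(y, R) = √(R + y) (r(y, R) = √((R + y) + 0) = √(R + y))
(7 - 4*k(r(L(-4), 1), 0))*(68 + 61) = (7 - 4*√(1 - 2*(-4))*0)*(68 + 61) = (7 - 4*√(1 + 8)*0)*129 = (7 - 4*√9*0)*129 = (7 - 12*0)*129 = (7 - 4*0)*129 = (7 + 0)*129 = 7*129 = 903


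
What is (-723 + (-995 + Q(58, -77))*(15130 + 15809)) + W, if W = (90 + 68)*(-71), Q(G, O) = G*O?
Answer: -168969820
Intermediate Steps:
W = -11218 (W = 158*(-71) = -11218)
(-723 + (-995 + Q(58, -77))*(15130 + 15809)) + W = (-723 + (-995 + 58*(-77))*(15130 + 15809)) - 11218 = (-723 + (-995 - 4466)*30939) - 11218 = (-723 - 5461*30939) - 11218 = (-723 - 168957879) - 11218 = -168958602 - 11218 = -168969820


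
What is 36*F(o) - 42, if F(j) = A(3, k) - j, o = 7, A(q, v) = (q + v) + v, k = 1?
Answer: -114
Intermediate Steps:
A(q, v) = q + 2*v
F(j) = 5 - j (F(j) = (3 + 2*1) - j = (3 + 2) - j = 5 - j)
36*F(o) - 42 = 36*(5 - 1*7) - 42 = 36*(5 - 7) - 42 = 36*(-2) - 42 = -72 - 42 = -114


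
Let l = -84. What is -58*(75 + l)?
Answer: 522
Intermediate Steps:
-58*(75 + l) = -58*(75 - 84) = -58*(-9) = 522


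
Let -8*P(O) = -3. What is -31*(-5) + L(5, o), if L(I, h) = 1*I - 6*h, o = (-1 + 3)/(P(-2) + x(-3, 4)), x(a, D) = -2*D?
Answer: 9856/61 ≈ 161.57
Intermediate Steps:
P(O) = 3/8 (P(O) = -⅛*(-3) = 3/8)
o = -16/61 (o = (-1 + 3)/(3/8 - 2*4) = 2/(3/8 - 8) = 2/(-61/8) = 2*(-8/61) = -16/61 ≈ -0.26230)
L(I, h) = I - 6*h
-31*(-5) + L(5, o) = -31*(-5) + (5 - 6*(-16/61)) = 155 + (5 + 96/61) = 155 + 401/61 = 9856/61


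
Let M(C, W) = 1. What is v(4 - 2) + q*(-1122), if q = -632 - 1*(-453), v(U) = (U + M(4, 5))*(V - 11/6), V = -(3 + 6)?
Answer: 401611/2 ≈ 2.0081e+5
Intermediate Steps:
V = -9 (V = -1*9 = -9)
v(U) = -65/6 - 65*U/6 (v(U) = (U + 1)*(-9 - 11/6) = (1 + U)*(-9 - 11*⅙) = (1 + U)*(-9 - 11/6) = (1 + U)*(-65/6) = -65/6 - 65*U/6)
q = -179 (q = -632 + 453 = -179)
v(4 - 2) + q*(-1122) = (-65/6 - 65*(4 - 2)/6) - 179*(-1122) = (-65/6 - 65/6*2) + 200838 = (-65/6 - 65/3) + 200838 = -65/2 + 200838 = 401611/2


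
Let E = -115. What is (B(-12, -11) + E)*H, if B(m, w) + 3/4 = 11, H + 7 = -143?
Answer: 31425/2 ≈ 15713.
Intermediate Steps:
H = -150 (H = -7 - 143 = -150)
B(m, w) = 41/4 (B(m, w) = -¾ + 11 = 41/4)
(B(-12, -11) + E)*H = (41/4 - 115)*(-150) = -419/4*(-150) = 31425/2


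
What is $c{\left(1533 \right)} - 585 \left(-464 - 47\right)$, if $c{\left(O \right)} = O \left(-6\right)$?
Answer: $289737$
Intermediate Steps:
$c{\left(O \right)} = - 6 O$
$c{\left(1533 \right)} - 585 \left(-464 - 47\right) = \left(-6\right) 1533 - 585 \left(-464 - 47\right) = -9198 - -298935 = -9198 + 298935 = 289737$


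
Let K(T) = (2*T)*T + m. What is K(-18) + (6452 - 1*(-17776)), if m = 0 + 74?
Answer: 24950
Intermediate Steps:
m = 74
K(T) = 74 + 2*T**2 (K(T) = (2*T)*T + 74 = 2*T**2 + 74 = 74 + 2*T**2)
K(-18) + (6452 - 1*(-17776)) = (74 + 2*(-18)**2) + (6452 - 1*(-17776)) = (74 + 2*324) + (6452 + 17776) = (74 + 648) + 24228 = 722 + 24228 = 24950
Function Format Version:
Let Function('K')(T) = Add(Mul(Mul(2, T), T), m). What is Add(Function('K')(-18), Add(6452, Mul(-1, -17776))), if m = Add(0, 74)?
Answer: 24950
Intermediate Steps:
m = 74
Function('K')(T) = Add(74, Mul(2, Pow(T, 2))) (Function('K')(T) = Add(Mul(Mul(2, T), T), 74) = Add(Mul(2, Pow(T, 2)), 74) = Add(74, Mul(2, Pow(T, 2))))
Add(Function('K')(-18), Add(6452, Mul(-1, -17776))) = Add(Add(74, Mul(2, Pow(-18, 2))), Add(6452, Mul(-1, -17776))) = Add(Add(74, Mul(2, 324)), Add(6452, 17776)) = Add(Add(74, 648), 24228) = Add(722, 24228) = 24950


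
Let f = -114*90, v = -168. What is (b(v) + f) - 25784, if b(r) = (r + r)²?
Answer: 76852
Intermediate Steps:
f = -10260
b(r) = 4*r² (b(r) = (2*r)² = 4*r²)
(b(v) + f) - 25784 = (4*(-168)² - 10260) - 25784 = (4*28224 - 10260) - 25784 = (112896 - 10260) - 25784 = 102636 - 25784 = 76852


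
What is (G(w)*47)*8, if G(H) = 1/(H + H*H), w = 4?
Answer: 94/5 ≈ 18.800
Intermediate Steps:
G(H) = 1/(H + H²)
(G(w)*47)*8 = ((1/(4*(1 + 4)))*47)*8 = (((¼)/5)*47)*8 = (((¼)*(⅕))*47)*8 = ((1/20)*47)*8 = (47/20)*8 = 94/5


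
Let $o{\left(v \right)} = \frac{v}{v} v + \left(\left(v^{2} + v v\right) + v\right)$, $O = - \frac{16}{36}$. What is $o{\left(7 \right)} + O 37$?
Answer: $\frac{860}{9} \approx 95.556$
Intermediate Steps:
$O = - \frac{4}{9}$ ($O = \left(-16\right) \frac{1}{36} = - \frac{4}{9} \approx -0.44444$)
$o{\left(v \right)} = 2 v + 2 v^{2}$ ($o{\left(v \right)} = 1 v + \left(\left(v^{2} + v^{2}\right) + v\right) = v + \left(2 v^{2} + v\right) = v + \left(v + 2 v^{2}\right) = 2 v + 2 v^{2}$)
$o{\left(7 \right)} + O 37 = 2 \cdot 7 \left(1 + 7\right) - \frac{148}{9} = 2 \cdot 7 \cdot 8 - \frac{148}{9} = 112 - \frac{148}{9} = \frac{860}{9}$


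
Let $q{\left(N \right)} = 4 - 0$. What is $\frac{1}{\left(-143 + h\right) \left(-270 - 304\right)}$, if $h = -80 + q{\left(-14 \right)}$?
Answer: $\frac{1}{125706} \approx 7.9551 \cdot 10^{-6}$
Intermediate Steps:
$q{\left(N \right)} = 4$ ($q{\left(N \right)} = 4 + 0 = 4$)
$h = -76$ ($h = -80 + 4 = -76$)
$\frac{1}{\left(-143 + h\right) \left(-270 - 304\right)} = \frac{1}{\left(-143 - 76\right) \left(-270 - 304\right)} = \frac{1}{\left(-219\right) \left(-574\right)} = \frac{1}{125706}$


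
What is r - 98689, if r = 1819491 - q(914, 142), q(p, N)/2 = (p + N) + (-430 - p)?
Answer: 1721378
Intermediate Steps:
q(p, N) = -860 + 2*N (q(p, N) = 2*((p + N) + (-430 - p)) = 2*((N + p) + (-430 - p)) = 2*(-430 + N) = -860 + 2*N)
r = 1820067 (r = 1819491 - (-860 + 2*142) = 1819491 - (-860 + 284) = 1819491 - 1*(-576) = 1819491 + 576 = 1820067)
r - 98689 = 1820067 - 98689 = 1721378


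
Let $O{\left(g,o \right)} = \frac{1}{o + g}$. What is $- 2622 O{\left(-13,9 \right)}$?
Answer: $\frac{1311}{2} \approx 655.5$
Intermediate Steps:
$O{\left(g,o \right)} = \frac{1}{g + o}$
$- 2622 O{\left(-13,9 \right)} = - \frac{2622}{-13 + 9} = - \frac{2622}{-4} = \left(-2622\right) \left(- \frac{1}{4}\right) = \frac{1311}{2}$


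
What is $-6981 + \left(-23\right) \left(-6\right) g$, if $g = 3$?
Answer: $-6567$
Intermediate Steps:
$-6981 + \left(-23\right) \left(-6\right) g = -6981 + \left(-23\right) \left(-6\right) 3 = -6981 + 138 \cdot 3 = -6981 + 414 = -6567$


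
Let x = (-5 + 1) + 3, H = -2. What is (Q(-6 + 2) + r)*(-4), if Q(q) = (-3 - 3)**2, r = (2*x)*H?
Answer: -160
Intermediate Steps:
x = -1 (x = -4 + 3 = -1)
r = 4 (r = (2*(-1))*(-2) = -2*(-2) = 4)
Q(q) = 36 (Q(q) = (-6)**2 = 36)
(Q(-6 + 2) + r)*(-4) = (36 + 4)*(-4) = 40*(-4) = -160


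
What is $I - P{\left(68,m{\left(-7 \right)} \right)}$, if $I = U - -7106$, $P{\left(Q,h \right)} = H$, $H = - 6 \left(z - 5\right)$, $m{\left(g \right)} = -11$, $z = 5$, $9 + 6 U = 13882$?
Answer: $\frac{56509}{6} \approx 9418.2$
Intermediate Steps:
$U = \frac{13873}{6}$ ($U = - \frac{3}{2} + \frac{1}{6} \cdot 13882 = - \frac{3}{2} + \frac{6941}{3} = \frac{13873}{6} \approx 2312.2$)
$H = 0$ ($H = - 6 \left(5 - 5\right) = \left(-6\right) 0 = 0$)
$P{\left(Q,h \right)} = 0$
$I = \frac{56509}{6}$ ($I = \frac{13873}{6} - -7106 = \frac{13873}{6} + 7106 = \frac{56509}{6} \approx 9418.2$)
$I - P{\left(68,m{\left(-7 \right)} \right)} = \frac{56509}{6} - 0 = \frac{56509}{6} + 0 = \frac{56509}{6}$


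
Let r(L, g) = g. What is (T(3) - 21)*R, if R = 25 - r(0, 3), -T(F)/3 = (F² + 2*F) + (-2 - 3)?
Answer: -1122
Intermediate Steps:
T(F) = 15 - 6*F - 3*F² (T(F) = -3*((F² + 2*F) + (-2 - 3)) = -3*((F² + 2*F) - 5) = -3*(-5 + F² + 2*F) = 15 - 6*F - 3*F²)
R = 22 (R = 25 - 1*3 = 25 - 3 = 22)
(T(3) - 21)*R = ((15 - 6*3 - 3*3²) - 21)*22 = ((15 - 18 - 3*9) - 21)*22 = ((15 - 18 - 27) - 21)*22 = (-30 - 21)*22 = -51*22 = -1122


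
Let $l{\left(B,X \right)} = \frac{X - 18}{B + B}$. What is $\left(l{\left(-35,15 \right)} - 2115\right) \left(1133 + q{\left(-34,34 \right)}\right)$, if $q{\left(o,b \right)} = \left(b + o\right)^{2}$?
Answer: $- \frac{167737251}{70} \approx -2.3962 \cdot 10^{6}$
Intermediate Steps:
$l{\left(B,X \right)} = \frac{-18 + X}{2 B}$
$\left(l{\left(-35,15 \right)} - 2115\right) \left(1133 + q{\left(-34,34 \right)}\right) = \left(\frac{-18 + 15}{2 \left(-35\right)} - 2115\right) \left(1133 + \left(34 - 34\right)^{2}\right) = \left(\frac{1}{2} \left(- \frac{1}{35}\right) \left(-3\right) - 2115\right) \left(1133 + 0^{2}\right) = \left(\frac{3}{70} - 2115\right) \left(1133 + 0\right) = \left(- \frac{148047}{70}\right) 1133 = - \frac{167737251}{70}$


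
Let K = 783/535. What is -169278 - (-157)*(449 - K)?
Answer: -52972906/535 ≈ -99015.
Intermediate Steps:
K = 783/535 (K = 783*(1/535) = 783/535 ≈ 1.4636)
-169278 - (-157)*(449 - K) = -169278 - (-157)*(449 - 1*783/535) = -169278 - (-157)*(449 - 783/535) = -169278 - (-157)*239432/535 = -169278 - 1*(-37590824/535) = -169278 + 37590824/535 = -52972906/535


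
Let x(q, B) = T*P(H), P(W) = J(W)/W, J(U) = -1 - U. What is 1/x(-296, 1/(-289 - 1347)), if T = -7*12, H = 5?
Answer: 5/504 ≈ 0.0099206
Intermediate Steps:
T = -84
P(W) = (-1 - W)/W
x(q, B) = 504/5 (x(q, B) = -84*(-1 - 1*5)/5 = -84*(-1 - 5)/5 = -84*(-6)/5 = -84*(-6/5) = 504/5)
1/x(-296, 1/(-289 - 1347)) = 1/(504/5) = 5/504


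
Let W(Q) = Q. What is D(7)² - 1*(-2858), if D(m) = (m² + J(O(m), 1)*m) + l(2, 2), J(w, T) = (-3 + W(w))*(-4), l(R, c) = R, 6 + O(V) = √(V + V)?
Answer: 105643 - 16968*√14 ≈ 42155.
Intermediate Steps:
O(V) = -6 + √2*√V (O(V) = -6 + √(V + V) = -6 + √(2*V) = -6 + √2*√V)
J(w, T) = 12 - 4*w (J(w, T) = (-3 + w)*(-4) = 12 - 4*w)
D(m) = 2 + m² + m*(36 - 4*√2*√m) (D(m) = (m² + (12 - 4*(-6 + √2*√m))*m) + 2 = (m² + (12 + (24 - 4*√2*√m))*m) + 2 = (m² + (36 - 4*√2*√m)*m) + 2 = (m² + m*(36 - 4*√2*√m)) + 2 = 2 + m² + m*(36 - 4*√2*√m))
D(7)² - 1*(-2858) = (2 + 7² - 4*7*(-9 + √2*√7))² - 1*(-2858) = (2 + 49 - 4*7*(-9 + √14))² + 2858 = (2 + 49 + (252 - 28*√14))² + 2858 = (303 - 28*√14)² + 2858 = 2858 + (303 - 28*√14)²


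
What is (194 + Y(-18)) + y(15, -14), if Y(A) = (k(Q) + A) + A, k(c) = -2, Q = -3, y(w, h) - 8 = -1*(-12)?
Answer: 176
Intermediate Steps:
y(w, h) = 20 (y(w, h) = 8 - 1*(-12) = 8 + 12 = 20)
Y(A) = -2 + 2*A (Y(A) = (-2 + A) + A = -2 + 2*A)
(194 + Y(-18)) + y(15, -14) = (194 + (-2 + 2*(-18))) + 20 = (194 + (-2 - 36)) + 20 = (194 - 38) + 20 = 156 + 20 = 176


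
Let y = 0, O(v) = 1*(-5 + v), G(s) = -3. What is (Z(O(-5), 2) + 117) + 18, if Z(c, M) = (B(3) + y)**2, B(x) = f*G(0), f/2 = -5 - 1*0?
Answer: 1035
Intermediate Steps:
O(v) = -5 + v
f = -10 (f = 2*(-5 - 1*0) = 2*(-5 + 0) = 2*(-5) = -10)
B(x) = 30 (B(x) = -10*(-3) = 30)
Z(c, M) = 900 (Z(c, M) = (30 + 0)**2 = 30**2 = 900)
(Z(O(-5), 2) + 117) + 18 = (900 + 117) + 18 = 1017 + 18 = 1035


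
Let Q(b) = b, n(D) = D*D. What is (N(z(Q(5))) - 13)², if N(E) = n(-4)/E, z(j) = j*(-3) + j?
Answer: 5329/25 ≈ 213.16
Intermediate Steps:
n(D) = D²
z(j) = -2*j (z(j) = -3*j + j = -2*j)
N(E) = 16/E (N(E) = (-4)²/E = 16/E)
(N(z(Q(5))) - 13)² = (16/((-2*5)) - 13)² = (16/(-10) - 13)² = (16*(-⅒) - 13)² = (-8/5 - 13)² = (-73/5)² = 5329/25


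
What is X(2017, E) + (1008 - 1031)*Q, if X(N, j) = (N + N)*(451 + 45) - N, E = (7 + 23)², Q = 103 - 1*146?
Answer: 1999836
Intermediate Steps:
Q = -43 (Q = 103 - 146 = -43)
E = 900 (E = 30² = 900)
X(N, j) = 991*N (X(N, j) = (2*N)*496 - N = 992*N - N = 991*N)
X(2017, E) + (1008 - 1031)*Q = 991*2017 + (1008 - 1031)*(-43) = 1998847 - 23*(-43) = 1998847 + 989 = 1999836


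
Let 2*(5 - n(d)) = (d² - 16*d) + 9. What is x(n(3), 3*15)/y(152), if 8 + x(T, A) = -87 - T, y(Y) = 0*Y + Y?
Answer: -115/152 ≈ -0.75658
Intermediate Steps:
n(d) = ½ + 8*d - d²/2 (n(d) = 5 - ((d² - 16*d) + 9)/2 = 5 - (9 + d² - 16*d)/2 = 5 + (-9/2 + 8*d - d²/2) = ½ + 8*d - d²/2)
y(Y) = Y (y(Y) = 0 + Y = Y)
x(T, A) = -95 - T (x(T, A) = -8 + (-87 - T) = -95 - T)
x(n(3), 3*15)/y(152) = (-95 - (½ + 8*3 - ½*3²))/152 = (-95 - (½ + 24 - ½*9))*(1/152) = (-95 - (½ + 24 - 9/2))*(1/152) = (-95 - 1*20)*(1/152) = (-95 - 20)*(1/152) = -115*1/152 = -115/152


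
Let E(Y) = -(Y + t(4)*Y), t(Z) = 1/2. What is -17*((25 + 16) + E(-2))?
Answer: -748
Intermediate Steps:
t(Z) = 1/2
E(Y) = -3*Y/2 (E(Y) = -(Y + Y/2) = -3*Y/2)
-17*((25 + 16) + E(-2)) = -17*((25 + 16) - 3/2*(-2)) = -17*(41 + 3) = -17*44 = -748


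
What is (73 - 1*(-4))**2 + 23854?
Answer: 29783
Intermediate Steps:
(73 - 1*(-4))**2 + 23854 = (73 + 4)**2 + 23854 = 77**2 + 23854 = 5929 + 23854 = 29783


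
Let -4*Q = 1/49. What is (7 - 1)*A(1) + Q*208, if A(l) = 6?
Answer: 1712/49 ≈ 34.939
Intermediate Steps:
Q = -1/196 (Q = -¼/49 = -¼*1/49 = -1/196 ≈ -0.0051020)
(7 - 1)*A(1) + Q*208 = (7 - 1)*6 - 1/196*208 = 6*6 - 52/49 = 36 - 52/49 = 1712/49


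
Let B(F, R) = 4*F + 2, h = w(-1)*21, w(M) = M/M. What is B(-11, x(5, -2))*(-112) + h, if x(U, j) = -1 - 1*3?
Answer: 4725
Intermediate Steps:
x(U, j) = -4 (x(U, j) = -1 - 3 = -4)
w(M) = 1
h = 21 (h = 1*21 = 21)
B(F, R) = 2 + 4*F
B(-11, x(5, -2))*(-112) + h = (2 + 4*(-11))*(-112) + 21 = (2 - 44)*(-112) + 21 = -42*(-112) + 21 = 4704 + 21 = 4725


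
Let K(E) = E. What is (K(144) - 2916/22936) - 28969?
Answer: -165283279/5734 ≈ -28825.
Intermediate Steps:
(K(144) - 2916/22936) - 28969 = (144 - 2916/22936) - 28969 = (144 - 2916*1/22936) - 28969 = (144 - 729/5734) - 28969 = 824967/5734 - 28969 = -165283279/5734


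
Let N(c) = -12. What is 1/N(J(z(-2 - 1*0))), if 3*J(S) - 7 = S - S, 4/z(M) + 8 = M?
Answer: -1/12 ≈ -0.083333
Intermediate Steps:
z(M) = 4/(-8 + M)
J(S) = 7/3 (J(S) = 7/3 + (S - S)/3 = 7/3 + (⅓)*0 = 7/3 + 0 = 7/3)
1/N(J(z(-2 - 1*0))) = 1/(-12) = -1/12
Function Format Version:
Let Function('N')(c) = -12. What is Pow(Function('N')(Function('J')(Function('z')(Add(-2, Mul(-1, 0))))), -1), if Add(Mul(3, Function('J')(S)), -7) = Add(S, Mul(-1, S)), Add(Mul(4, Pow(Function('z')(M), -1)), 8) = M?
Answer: Rational(-1, 12) ≈ -0.083333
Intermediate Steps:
Function('z')(M) = Mul(4, Pow(Add(-8, M), -1))
Function('J')(S) = Rational(7, 3) (Function('J')(S) = Add(Rational(7, 3), Mul(Rational(1, 3), Add(S, Mul(-1, S)))) = Add(Rational(7, 3), Mul(Rational(1, 3), 0)) = Add(Rational(7, 3), 0) = Rational(7, 3))
Pow(Function('N')(Function('J')(Function('z')(Add(-2, Mul(-1, 0))))), -1) = Pow(-12, -1) = Rational(-1, 12)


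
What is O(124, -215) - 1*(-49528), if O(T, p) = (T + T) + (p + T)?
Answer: 49685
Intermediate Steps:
O(T, p) = p + 3*T (O(T, p) = 2*T + (T + p) = p + 3*T)
O(124, -215) - 1*(-49528) = (-215 + 3*124) - 1*(-49528) = (-215 + 372) + 49528 = 157 + 49528 = 49685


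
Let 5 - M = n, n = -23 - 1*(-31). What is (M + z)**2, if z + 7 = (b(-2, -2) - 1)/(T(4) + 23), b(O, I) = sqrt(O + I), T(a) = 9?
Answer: 103037/1024 - 321*I/256 ≈ 100.62 - 1.2539*I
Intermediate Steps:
b(O, I) = sqrt(I + O)
n = 8 (n = -23 + 31 = 8)
M = -3 (M = 5 - 1*8 = 5 - 8 = -3)
z = -225/32 + I/16 (z = -7 + (sqrt(-2 - 2) - 1)/(9 + 23) = -7 + (sqrt(-4) - 1)/32 = -7 + (2*I - 1)*(1/32) = -7 + (-1 + 2*I)*(1/32) = -7 + (-1/32 + I/16) = -225/32 + I/16 ≈ -7.0313 + 0.0625*I)
(M + z)**2 = (-3 + (-225/32 + I/16))**2 = (-321/32 + I/16)**2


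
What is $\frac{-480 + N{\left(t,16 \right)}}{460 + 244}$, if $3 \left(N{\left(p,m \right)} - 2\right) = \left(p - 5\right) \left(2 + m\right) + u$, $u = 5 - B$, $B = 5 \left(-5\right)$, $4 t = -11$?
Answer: $- \frac{1029}{1408} \approx -0.73082$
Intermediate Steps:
$t = - \frac{11}{4}$ ($t = \frac{1}{4} \left(-11\right) = - \frac{11}{4} \approx -2.75$)
$B = -25$
$u = 30$ ($u = 5 - -25 = 5 + 25 = 30$)
$N{\left(p,m \right)} = 12 + \frac{\left(-5 + p\right) \left(2 + m\right)}{3}$ ($N{\left(p,m \right)} = 2 + \frac{\left(p - 5\right) \left(2 + m\right) + 30}{3} = 2 + \frac{\left(-5 + p\right) \left(2 + m\right) + 30}{3} = 2 + \frac{30 + \left(-5 + p\right) \left(2 + m\right)}{3} = 2 + \left(10 + \frac{\left(-5 + p\right) \left(2 + m\right)}{3}\right) = 12 + \frac{\left(-5 + p\right) \left(2 + m\right)}{3}$)
$\frac{-480 + N{\left(t,16 \right)}}{460 + 244} = \frac{-480 + \left(\frac{26}{3} - \frac{80}{3} + \frac{2}{3} \left(- \frac{11}{4}\right) + \frac{1}{3} \cdot 16 \left(- \frac{11}{4}\right)\right)}{460 + 244} = \frac{-480 - \frac{69}{2}}{704} = \left(-480 - \frac{69}{2}\right) \frac{1}{704} = \left(- \frac{1029}{2}\right) \frac{1}{704} = - \frac{1029}{1408}$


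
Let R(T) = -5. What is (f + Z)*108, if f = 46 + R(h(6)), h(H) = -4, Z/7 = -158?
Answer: -115020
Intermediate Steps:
Z = -1106 (Z = 7*(-158) = -1106)
f = 41 (f = 46 - 5 = 41)
(f + Z)*108 = (41 - 1106)*108 = -1065*108 = -115020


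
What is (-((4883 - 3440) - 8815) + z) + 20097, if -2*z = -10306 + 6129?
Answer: 59115/2 ≈ 29558.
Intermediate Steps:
z = 4177/2 (z = -(-10306 + 6129)/2 = -1/2*(-4177) = 4177/2 ≈ 2088.5)
(-((4883 - 3440) - 8815) + z) + 20097 = (-((4883 - 3440) - 8815) + 4177/2) + 20097 = (-(1443 - 8815) + 4177/2) + 20097 = (-1*(-7372) + 4177/2) + 20097 = (7372 + 4177/2) + 20097 = 18921/2 + 20097 = 59115/2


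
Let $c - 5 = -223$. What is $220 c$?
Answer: $-47960$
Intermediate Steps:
$c = -218$ ($c = 5 - 223 = -218$)
$220 c = 220 \left(-218\right) = -47960$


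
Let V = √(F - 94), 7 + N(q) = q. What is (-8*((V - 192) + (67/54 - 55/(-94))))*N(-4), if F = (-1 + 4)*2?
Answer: -21237128/1269 + 176*I*√22 ≈ -16735.0 + 825.51*I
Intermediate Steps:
F = 6 (F = 3*2 = 6)
N(q) = -7 + q
V = 2*I*√22 (V = √(6 - 94) = √(-88) = 2*I*√22 ≈ 9.3808*I)
(-8*((V - 192) + (67/54 - 55/(-94))))*N(-4) = (-8*((2*I*√22 - 192) + (67/54 - 55/(-94))))*(-7 - 4) = -8*((-192 + 2*I*√22) + (67*(1/54) - 55*(-1/94)))*(-11) = -8*((-192 + 2*I*√22) + (67/54 + 55/94))*(-11) = -8*((-192 + 2*I*√22) + 2317/1269)*(-11) = -8*(-241331/1269 + 2*I*√22)*(-11) = (1930648/1269 - 16*I*√22)*(-11) = -21237128/1269 + 176*I*√22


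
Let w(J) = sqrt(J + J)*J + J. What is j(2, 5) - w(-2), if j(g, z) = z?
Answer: 7 + 4*I ≈ 7.0 + 4.0*I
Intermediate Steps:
w(J) = J + sqrt(2)*J**(3/2) (w(J) = sqrt(2*J)*J + J = (sqrt(2)*sqrt(J))*J + J = sqrt(2)*J**(3/2) + J = J + sqrt(2)*J**(3/2))
j(2, 5) - w(-2) = 5 - (-2 + sqrt(2)*(-2)**(3/2)) = 5 - (-2 + sqrt(2)*(-2*I*sqrt(2))) = 5 - (-2 - 4*I) = 5 + (2 + 4*I) = 7 + 4*I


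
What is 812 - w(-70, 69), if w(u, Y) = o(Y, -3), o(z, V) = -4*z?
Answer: 1088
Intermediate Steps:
w(u, Y) = -4*Y
812 - w(-70, 69) = 812 - (-4)*69 = 812 - 1*(-276) = 812 + 276 = 1088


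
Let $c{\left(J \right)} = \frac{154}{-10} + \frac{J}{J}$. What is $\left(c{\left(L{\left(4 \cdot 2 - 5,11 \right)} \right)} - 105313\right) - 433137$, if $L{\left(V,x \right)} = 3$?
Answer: $- \frac{2692322}{5} \approx -5.3846 \cdot 10^{5}$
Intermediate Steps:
$c{\left(J \right)} = - \frac{72}{5}$ ($c{\left(J \right)} = 154 \left(- \frac{1}{10}\right) + 1 = - \frac{77}{5} + 1 = - \frac{72}{5}$)
$\left(c{\left(L{\left(4 \cdot 2 - 5,11 \right)} \right)} - 105313\right) - 433137 = \left(- \frac{72}{5} - 105313\right) - 433137 = - \frac{526637}{5} - 433137 = - \frac{2692322}{5}$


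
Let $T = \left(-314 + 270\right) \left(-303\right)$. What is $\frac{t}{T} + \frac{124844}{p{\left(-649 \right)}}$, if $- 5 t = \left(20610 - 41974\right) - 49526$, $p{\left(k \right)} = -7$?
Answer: $- \frac{277386827}{15554} \approx -17834.0$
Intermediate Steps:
$T = 13332$ ($T = \left(-44\right) \left(-303\right) = 13332$)
$t = 14178$ ($t = - \frac{\left(20610 - 41974\right) - 49526}{5} = - \frac{-21364 - 49526}{5} = \left(- \frac{1}{5}\right) \left(-70890\right) = 14178$)
$\frac{t}{T} + \frac{124844}{p{\left(-649 \right)}} = \frac{14178}{13332} + \frac{124844}{-7} = 14178 \cdot \frac{1}{13332} + 124844 \left(- \frac{1}{7}\right) = \frac{2363}{2222} - \frac{124844}{7} = - \frac{277386827}{15554}$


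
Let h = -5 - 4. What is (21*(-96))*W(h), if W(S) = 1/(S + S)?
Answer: 112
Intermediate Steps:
h = -9
W(S) = 1/(2*S)
(21*(-96))*W(h) = (21*(-96))*((½)/(-9)) = -1008*(-1)/9 = -2016*(-1/18) = 112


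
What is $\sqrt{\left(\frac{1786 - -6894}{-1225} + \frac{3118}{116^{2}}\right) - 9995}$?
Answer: $\frac{i \sqrt{164866560530}}{4060} \approx 100.01 i$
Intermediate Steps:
$\sqrt{\left(\frac{1786 - -6894}{-1225} + \frac{3118}{116^{2}}\right) - 9995} = \sqrt{\left(\left(1786 + 6894\right) \left(- \frac{1}{1225}\right) + \frac{3118}{13456}\right) - 9995} = \sqrt{\left(8680 \left(- \frac{1}{1225}\right) + 3118 \cdot \frac{1}{13456}\right) - 9995} = \sqrt{\left(- \frac{248}{35} + \frac{1559}{6728}\right) - 9995} = \sqrt{- \frac{1613979}{235480} - 9995} = \sqrt{- \frac{2355236579}{235480}} = \frac{i \sqrt{164866560530}}{4060}$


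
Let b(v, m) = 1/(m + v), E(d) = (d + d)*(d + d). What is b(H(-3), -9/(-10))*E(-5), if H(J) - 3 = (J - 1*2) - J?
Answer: 1000/19 ≈ 52.632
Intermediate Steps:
E(d) = 4*d² (E(d) = (2*d)*(2*d) = 4*d²)
H(J) = 1 (H(J) = 3 + ((J - 1*2) - J) = 3 + ((J - 2) - J) = 3 + ((-2 + J) - J) = 3 - 2 = 1)
b(H(-3), -9/(-10))*E(-5) = (4*(-5)²)/(-9/(-10) + 1) = (4*25)/(-9*(-⅒) + 1) = 100/(9/10 + 1) = 100/(19/10) = (10/19)*100 = 1000/19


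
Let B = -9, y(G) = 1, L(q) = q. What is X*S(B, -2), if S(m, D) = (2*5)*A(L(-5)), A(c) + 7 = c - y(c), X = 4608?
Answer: -599040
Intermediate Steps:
A(c) = -8 + c (A(c) = -7 + (c - 1*1) = -7 + (c - 1) = -7 + (-1 + c) = -8 + c)
S(m, D) = -130 (S(m, D) = (2*5)*(-8 - 5) = 10*(-13) = -130)
X*S(B, -2) = 4608*(-130) = -599040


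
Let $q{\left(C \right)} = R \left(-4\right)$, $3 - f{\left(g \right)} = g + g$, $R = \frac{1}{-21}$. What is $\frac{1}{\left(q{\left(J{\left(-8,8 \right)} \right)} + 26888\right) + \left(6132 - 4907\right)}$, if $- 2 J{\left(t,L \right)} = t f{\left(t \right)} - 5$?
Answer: $\frac{21}{590377} \approx 3.557 \cdot 10^{-5}$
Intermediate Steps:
$R = - \frac{1}{21} \approx -0.047619$
$f{\left(g \right)} = 3 - 2 g$ ($f{\left(g \right)} = 3 - \left(g + g\right) = 3 - 2 g$)
$J{\left(t,L \right)} = \frac{5}{2} - \frac{t \left(3 - 2 t\right)}{2}$ ($J{\left(t,L \right)} = - \frac{t \left(3 - 2 t\right) - 5}{2} = - \frac{-5 + t \left(3 - 2 t\right)}{2} = \frac{5}{2} - \frac{t \left(3 - 2 t\right)}{2}$)
$q{\left(C \right)} = \frac{4}{21}$ ($q{\left(C \right)} = \left(- \frac{1}{21}\right) \left(-4\right) = \frac{4}{21}$)
$\frac{1}{\left(q{\left(J{\left(-8,8 \right)} \right)} + 26888\right) + \left(6132 - 4907\right)} = \frac{1}{\left(\frac{4}{21} + 26888\right) + \left(6132 - 4907\right)} = \frac{1}{\frac{564652}{21} + 1225} = \frac{1}{\frac{590377}{21}} = \frac{21}{590377}$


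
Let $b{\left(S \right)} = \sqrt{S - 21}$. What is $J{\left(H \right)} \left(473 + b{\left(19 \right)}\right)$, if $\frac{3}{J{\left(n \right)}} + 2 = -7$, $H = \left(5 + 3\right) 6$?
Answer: $- \frac{473}{3} - \frac{i \sqrt{2}}{3} \approx -157.67 - 0.4714 i$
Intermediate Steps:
$H = 48$ ($H = 8 \cdot 6 = 48$)
$J{\left(n \right)} = - \frac{1}{3}$ ($J{\left(n \right)} = \frac{3}{-2 - 7} = \frac{3}{-9} = 3 \left(- \frac{1}{9}\right) = - \frac{1}{3}$)
$b{\left(S \right)} = \sqrt{-21 + S}$
$J{\left(H \right)} \left(473 + b{\left(19 \right)}\right) = - \frac{473 + \sqrt{-21 + 19}}{3} = - \frac{473 + \sqrt{-2}}{3} = - \frac{473 + i \sqrt{2}}{3} = - \frac{473}{3} - \frac{i \sqrt{2}}{3}$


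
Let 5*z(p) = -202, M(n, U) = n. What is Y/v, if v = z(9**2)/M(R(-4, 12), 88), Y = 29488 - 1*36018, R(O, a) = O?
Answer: -65300/101 ≈ -646.53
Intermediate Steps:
z(p) = -202/5 (z(p) = (1/5)*(-202) = -202/5)
Y = -6530 (Y = 29488 - 36018 = -6530)
v = 101/10 (v = -202/5/(-4) = -202/5*(-1/4) = 101/10 ≈ 10.100)
Y/v = -6530/101/10 = -6530*10/101 = -65300/101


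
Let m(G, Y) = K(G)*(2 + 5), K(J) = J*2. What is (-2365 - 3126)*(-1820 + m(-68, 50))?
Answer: 15221052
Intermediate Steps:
K(J) = 2*J
m(G, Y) = 14*G (m(G, Y) = (2*G)*(2 + 5) = (2*G)*7 = 14*G)
(-2365 - 3126)*(-1820 + m(-68, 50)) = (-2365 - 3126)*(-1820 + 14*(-68)) = -5491*(-1820 - 952) = -5491*(-2772) = 15221052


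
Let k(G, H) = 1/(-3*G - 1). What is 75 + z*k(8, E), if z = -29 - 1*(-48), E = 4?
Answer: 1856/25 ≈ 74.240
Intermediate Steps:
k(G, H) = 1/(-1 - 3*G)
z = 19 (z = -29 + 48 = 19)
75 + z*k(8, E) = 75 + 19*(-1/(1 + 3*8)) = 75 + 19*(-1/(1 + 24)) = 75 + 19*(-1/25) = 75 - 19/25 = 1856/25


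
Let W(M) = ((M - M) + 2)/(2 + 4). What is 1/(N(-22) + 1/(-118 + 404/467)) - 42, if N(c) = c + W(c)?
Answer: -49853136/1185677 ≈ -42.046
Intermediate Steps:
W(M) = 1/3 (W(M) = (0 + 2)/6 = 2*(1/6) = 1/3)
N(c) = 1/3 + c (N(c) = c + 1/3 = 1/3 + c)
1/(N(-22) + 1/(-118 + 404/467)) - 42 = 1/((1/3 - 22) + 1/(-118 + 404/467)) - 42 = 1/(-65/3 + 1/(-118 + 404*(1/467))) - 42 = 1/(-65/3 + 1/(-118 + 404/467)) - 42 = 1/(-65/3 + 1/(-54702/467)) - 42 = 1/(-65/3 - 467/54702) - 42 = 1/(-1185677/54702) - 42 = -54702/1185677 - 42 = -49853136/1185677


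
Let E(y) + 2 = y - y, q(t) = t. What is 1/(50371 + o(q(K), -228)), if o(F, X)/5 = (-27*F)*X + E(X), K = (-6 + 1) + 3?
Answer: -1/11199 ≈ -8.9294e-5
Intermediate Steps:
K = -2 (K = -5 + 3 = -2)
E(y) = -2 (E(y) = -2 + (y - y) = -2 + 0 = -2)
o(F, X) = -10 - 135*F*X (o(F, X) = 5*((-27*F)*X - 2) = 5*(-27*F*X - 2) = 5*(-2 - 27*F*X) = -10 - 135*F*X)
1/(50371 + o(q(K), -228)) = 1/(50371 + (-10 - 135*(-2)*(-228))) = 1/(50371 + (-10 - 61560)) = 1/(50371 - 61570) = 1/(-11199) = -1/11199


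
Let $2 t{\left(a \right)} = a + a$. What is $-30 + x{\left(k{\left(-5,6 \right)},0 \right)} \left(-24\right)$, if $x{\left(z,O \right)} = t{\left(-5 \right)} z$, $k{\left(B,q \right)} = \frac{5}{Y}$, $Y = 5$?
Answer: $90$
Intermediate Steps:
$t{\left(a \right)} = a$ ($t{\left(a \right)} = \frac{a + a}{2} = \frac{2 a}{2} = a$)
$k{\left(B,q \right)} = 1$ ($k{\left(B,q \right)} = \frac{5}{5} = 5 \cdot \frac{1}{5} = 1$)
$x{\left(z,O \right)} = - 5 z$
$-30 + x{\left(k{\left(-5,6 \right)},0 \right)} \left(-24\right) = -30 + \left(-5\right) 1 \left(-24\right) = -30 - -120 = -30 + 120 = 90$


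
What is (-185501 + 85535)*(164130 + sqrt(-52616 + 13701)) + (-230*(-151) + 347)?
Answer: -16407384503 - 99966*I*sqrt(38915) ≈ -1.6407e+10 - 1.972e+7*I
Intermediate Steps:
(-185501 + 85535)*(164130 + sqrt(-52616 + 13701)) + (-230*(-151) + 347) = -99966*(164130 + sqrt(-38915)) + (34730 + 347) = -99966*(164130 + I*sqrt(38915)) + 35077 = (-16407419580 - 99966*I*sqrt(38915)) + 35077 = -16407384503 - 99966*I*sqrt(38915)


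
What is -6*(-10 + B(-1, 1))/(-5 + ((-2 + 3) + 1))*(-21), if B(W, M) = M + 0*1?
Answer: 378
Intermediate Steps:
B(W, M) = M (B(W, M) = M + 0 = M)
-6*(-10 + B(-1, 1))/(-5 + ((-2 + 3) + 1))*(-21) = -6*(-10 + 1)/(-5 + ((-2 + 3) + 1))*(-21) = -(-54)/(-5 + (1 + 1))*(-21) = -(-54)/(-5 + 2)*(-21) = -(-54)/(-3)*(-21) = -(-54)*(-1)/3*(-21) = -6*3*(-21) = -18*(-21) = 378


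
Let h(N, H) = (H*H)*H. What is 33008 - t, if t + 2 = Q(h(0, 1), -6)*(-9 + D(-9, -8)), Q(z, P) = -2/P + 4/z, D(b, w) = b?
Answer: 33088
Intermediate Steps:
h(N, H) = H³ (h(N, H) = H²*H = H³)
t = -80 (t = -2 + (-2/(-6) + 4/(1³))*(-9 - 9) = -2 + (-2*(-⅙) + 4/1)*(-18) = -2 + (⅓ + 4*1)*(-18) = -2 + (⅓ + 4)*(-18) = -2 + (13/3)*(-18) = -2 - 78 = -80)
33008 - t = 33008 - 1*(-80) = 33008 + 80 = 33088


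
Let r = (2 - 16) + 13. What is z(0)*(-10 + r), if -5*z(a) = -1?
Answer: -11/5 ≈ -2.2000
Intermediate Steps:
r = -1 (r = -14 + 13 = -1)
z(a) = ⅕ (z(a) = -⅕*(-1) = ⅕)
z(0)*(-10 + r) = (-10 - 1)/5 = (⅕)*(-11) = -11/5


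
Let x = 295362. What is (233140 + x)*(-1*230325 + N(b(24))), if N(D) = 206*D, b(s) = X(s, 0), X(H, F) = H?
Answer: -119114309262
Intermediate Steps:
b(s) = s
(233140 + x)*(-1*230325 + N(b(24))) = (233140 + 295362)*(-1*230325 + 206*24) = 528502*(-230325 + 4944) = 528502*(-225381) = -119114309262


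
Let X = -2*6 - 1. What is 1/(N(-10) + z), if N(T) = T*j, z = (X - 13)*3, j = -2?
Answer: -1/58 ≈ -0.017241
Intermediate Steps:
X = -13 (X = -12 - 1 = -13)
z = -78 (z = (-13 - 13)*3 = -26*3 = -78)
N(T) = -2*T (N(T) = T*(-2) = -2*T)
1/(N(-10) + z) = 1/(-2*(-10) - 78) = 1/(20 - 78) = 1/(-58) = -1/58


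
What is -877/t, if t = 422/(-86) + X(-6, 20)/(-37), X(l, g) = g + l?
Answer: 1395307/8409 ≈ 165.93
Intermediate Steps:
t = -8409/1591 (t = 422/(-86) + (20 - 6)/(-37) = 422*(-1/86) + 14*(-1/37) = -211/43 - 14/37 = -8409/1591 ≈ -5.2854)
-877/t = -877/(-8409/1591) = -877*(-1591/8409) = 1395307/8409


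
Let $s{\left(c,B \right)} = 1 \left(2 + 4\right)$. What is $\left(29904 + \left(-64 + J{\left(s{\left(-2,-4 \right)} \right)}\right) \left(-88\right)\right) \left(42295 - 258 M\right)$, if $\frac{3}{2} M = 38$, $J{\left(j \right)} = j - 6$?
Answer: $1270731824$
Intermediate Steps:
$s{\left(c,B \right)} = 6$ ($s{\left(c,B \right)} = 1 \cdot 6 = 6$)
$J{\left(j \right)} = -6 + j$
$M = \frac{76}{3}$ ($M = \frac{2}{3} \cdot 38 = \frac{76}{3} \approx 25.333$)
$\left(29904 + \left(-64 + J{\left(s{\left(-2,-4 \right)} \right)}\right) \left(-88\right)\right) \left(42295 - 258 M\right) = \left(29904 + \left(-64 + \left(-6 + 6\right)\right) \left(-88\right)\right) \left(42295 - 6536\right) = \left(29904 + \left(-64 + 0\right) \left(-88\right)\right) \left(42295 - 6536\right) = \left(29904 - -5632\right) 35759 = \left(29904 + 5632\right) 35759 = 35536 \cdot 35759 = 1270731824$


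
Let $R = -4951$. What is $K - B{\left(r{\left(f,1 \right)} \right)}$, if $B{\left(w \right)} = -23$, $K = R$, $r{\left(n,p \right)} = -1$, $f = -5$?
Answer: $-4928$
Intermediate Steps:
$K = -4951$
$K - B{\left(r{\left(f,1 \right)} \right)} = -4951 - -23 = -4951 + 23 = -4928$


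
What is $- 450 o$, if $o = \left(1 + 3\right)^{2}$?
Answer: $-7200$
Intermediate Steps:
$o = 16$ ($o = 4^{2} = 16$)
$- 450 o = \left(-450\right) 16 = -7200$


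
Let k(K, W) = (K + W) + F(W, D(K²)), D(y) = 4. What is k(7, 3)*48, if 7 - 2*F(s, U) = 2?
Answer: 600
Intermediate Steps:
F(s, U) = 5/2 (F(s, U) = 7/2 - ½*2 = 7/2 - 1 = 5/2)
k(K, W) = 5/2 + K + W (k(K, W) = (K + W) + 5/2 = 5/2 + K + W)
k(7, 3)*48 = (5/2 + 7 + 3)*48 = (25/2)*48 = 600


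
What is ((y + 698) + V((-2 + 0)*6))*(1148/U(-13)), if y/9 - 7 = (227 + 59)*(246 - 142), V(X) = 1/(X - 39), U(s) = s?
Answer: -15717619288/663 ≈ -2.3707e+7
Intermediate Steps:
V(X) = 1/(-39 + X)
y = 267759 (y = 63 + 9*((227 + 59)*(246 - 142)) = 63 + 9*(286*104) = 63 + 9*29744 = 63 + 267696 = 267759)
((y + 698) + V((-2 + 0)*6))*(1148/U(-13)) = ((267759 + 698) + 1/(-39 + (-2 + 0)*6))*(1148/(-13)) = (268457 + 1/(-39 - 2*6))*(1148*(-1/13)) = (268457 + 1/(-39 - 12))*(-1148/13) = (268457 + 1/(-51))*(-1148/13) = (268457 - 1/51)*(-1148/13) = (13691306/51)*(-1148/13) = -15717619288/663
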